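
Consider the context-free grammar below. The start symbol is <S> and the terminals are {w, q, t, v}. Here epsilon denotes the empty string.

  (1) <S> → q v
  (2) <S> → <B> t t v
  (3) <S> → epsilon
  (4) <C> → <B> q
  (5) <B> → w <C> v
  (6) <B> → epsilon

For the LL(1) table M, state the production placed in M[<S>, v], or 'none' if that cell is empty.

FIRST(<B>) = {epsilon, w}
FIRST(<S>) = {epsilon, q, t, w}  (via <B> t t v)
FIRST(<C>) = {q, w}  (via <B> q)
FOLLOW(<S>) includes $ since <S> is the start symbol.
FOLLOW(<S>): <S> appears on no right-hand side. Thus FOLLOW(<S>) = {$}.
For <S> → q v: FIRST(q v) = {q}, so it goes in M[<S>, t] for t ∈ {q}.
For <S> → <B> t t v: FIRST(<B> t t v) = {t, w}, so it goes in M[<S>, t] for t ∈ {t, w}.
For <S> → epsilon: FIRST(epsilon) = {epsilon}, so it goes in M[<S>, t] for t ∈ {}; since epsilon ∈ FIRST, also for every t ∈ FOLLOW(<S>) = {$}.
None of these place a production in M[<S>, v].

none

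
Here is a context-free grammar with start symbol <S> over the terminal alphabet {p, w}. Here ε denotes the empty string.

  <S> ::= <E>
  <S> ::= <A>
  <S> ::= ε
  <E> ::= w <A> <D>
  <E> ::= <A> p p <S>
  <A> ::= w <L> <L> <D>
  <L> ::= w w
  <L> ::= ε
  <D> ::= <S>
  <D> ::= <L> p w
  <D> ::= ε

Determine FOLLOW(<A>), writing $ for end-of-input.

{$, p, w}

FIRST(<A>): from <A>::=w <L> <L> <D> we get {w}. So FIRST(<A>) = {w}.
FIRST(<L>): from <L>::=w w we get {w}; from <L>::=ε we get {ε}. So FIRST(<L>) = {ε, w}.
FIRST(<E>): from <E>::=w <A> <D> we get {w}; from <E>::=<A> p p <S> we get {w}. So FIRST(<E>) = {w}.
FIRST(<S>): from <S>::=<E> we get {w}; from <S>::=<A> we get {w}; from <S>::=ε we get {ε}. So FIRST(<S>) = {ε, w}.
FIRST(<D>): from <D>::=<S> we get {ε, w}; from <D>::=<L> p w we get {p, w}; from <D>::=ε we get {ε}. So FIRST(<D>) = {ε, p, w}.
FOLLOW(<S>) includes $ since <S> is the start symbol.
FOLLOW(<S>): in <E>::=<A> p p <S>, the suffix after <S> is empty, so FOLLOW(<S>) ⊇ FOLLOW(<E>) = {$, p, w}; in <D>::=<S>, the suffix after <S> is empty, so FOLLOW(<S>) ⊇ FOLLOW(<D>) = {$, p, w}. Thus FOLLOW(<S>) = {$, p, w}.
FOLLOW(<E>): in <S>::=<E>, the suffix after <E> is empty, so FOLLOW(<E>) ⊇ FOLLOW(<S>) = {$, p, w}. Thus FOLLOW(<E>) = {$, p, w}.
FOLLOW(<A>): in <S>::=<A>, the suffix after <A> is empty, so FOLLOW(<A>) ⊇ FOLLOW(<S>) = {$, p, w}; in <E>::=w <A> <D>, <A> is followed by <D> with FIRST {ε, p, w}; in <E>::=w <A> <D>, the suffix after <A> is nullable, so FOLLOW(<A>) ⊇ FOLLOW(<E>) = {$, p, w}; in <E>::=<A> p p <S>, <A> is followed by p p <S> with FIRST {p}. Thus FOLLOW(<A>) = {$, p, w}.
FOLLOW(<L>): in <A>::=w <L> <L> <D> (occurrence 1), <L> is followed by <L> <D> with FIRST {ε, p, w}; in <A>::=w <L> <L> <D> (occurrence 1), the suffix after <L> is nullable, so FOLLOW(<L>) ⊇ FOLLOW(<A>) = {$, p, w}; in <A>::=w <L> <L> <D> (occurrence 2), <L> is followed by <D> with FIRST {ε, p, w}; in <A>::=w <L> <L> <D> (occurrence 2), the suffix after <L> is nullable, so FOLLOW(<L>) ⊇ FOLLOW(<A>) = {$, p, w}; in <D>::=<L> p w, <L> is followed by p w with FIRST {p}. Thus FOLLOW(<L>) = {$, p, w}.
FOLLOW(<D>): in <E>::=w <A> <D>, the suffix after <D> is empty, so FOLLOW(<D>) ⊇ FOLLOW(<E>) = {$, p, w}; in <A>::=w <L> <L> <D>, the suffix after <D> is empty, so FOLLOW(<D>) ⊇ FOLLOW(<A>) = {$, p, w}. Thus FOLLOW(<D>) = {$, p, w}.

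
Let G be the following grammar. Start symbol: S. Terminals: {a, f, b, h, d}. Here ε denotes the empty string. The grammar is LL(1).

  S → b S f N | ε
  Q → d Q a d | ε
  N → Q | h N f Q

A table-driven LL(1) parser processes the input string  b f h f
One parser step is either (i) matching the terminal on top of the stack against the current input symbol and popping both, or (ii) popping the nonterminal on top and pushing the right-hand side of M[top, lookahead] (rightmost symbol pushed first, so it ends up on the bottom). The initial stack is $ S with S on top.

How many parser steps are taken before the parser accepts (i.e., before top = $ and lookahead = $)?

      Stack      Input      Action
   1  $ S        b f h f $  expand S → b S f N
   2  $ N f S b  b f h f $  match b
   3  $ N f S    f h f $    expand S → ε
   4  $ N f      f h f $    match f
   5  $ N        h f $      expand N → h N f Q
   6  $ Q f N h  h f $      match h
   7  $ Q f N    f $        expand N → Q
   8  $ Q f Q    f $        expand Q → ε
   9  $ Q f      f $        match f
  10  $ Q        $          expand Q → ε
Accept reached after 10 steps.

10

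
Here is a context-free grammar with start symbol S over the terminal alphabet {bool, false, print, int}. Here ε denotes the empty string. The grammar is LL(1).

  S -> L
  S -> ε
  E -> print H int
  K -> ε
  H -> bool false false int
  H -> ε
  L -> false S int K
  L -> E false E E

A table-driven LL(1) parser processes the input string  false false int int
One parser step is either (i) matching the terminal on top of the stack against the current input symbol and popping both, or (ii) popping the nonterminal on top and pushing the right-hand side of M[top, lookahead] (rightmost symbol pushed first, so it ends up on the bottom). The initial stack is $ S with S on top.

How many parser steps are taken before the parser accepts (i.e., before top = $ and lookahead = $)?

11

      Stack                  Input                  Action
   1  $ S                    false false int int $  expand S -> L
   2  $ L                    false false int int $  expand L -> false S int K
   3  $ K int S false        false false int int $  match false
   4  $ K int S              false int int $        expand S -> L
   5  $ K int L              false int int $        expand L -> false S int K
   6  $ K int K int S false  false int int $        match false
   7  $ K int K int S        int int $              expand S -> ε
   8  $ K int K int          int int $              match int
   9  $ K int K              int $                  expand K -> ε
  10  $ K int                int $                  match int
  11  $ K                    $                      expand K -> ε
Accept reached after 11 steps.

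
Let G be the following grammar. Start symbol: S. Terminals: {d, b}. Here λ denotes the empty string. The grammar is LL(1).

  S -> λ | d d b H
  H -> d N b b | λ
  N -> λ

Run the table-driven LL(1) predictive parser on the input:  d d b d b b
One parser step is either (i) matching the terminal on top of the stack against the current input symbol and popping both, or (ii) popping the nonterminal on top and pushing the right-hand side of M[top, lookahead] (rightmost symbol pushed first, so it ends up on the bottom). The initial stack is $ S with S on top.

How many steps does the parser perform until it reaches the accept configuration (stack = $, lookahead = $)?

9

step 1: stack=$ S  input=d d b d b b $  — expand S -> d d b H
step 2: stack=$ H b d d  input=d d b d b b $  — match d
step 3: stack=$ H b d  input=d b d b b $  — match d
step 4: stack=$ H b  input=b d b b $  — match b
step 5: stack=$ H  input=d b b $  — expand H -> d N b b
step 6: stack=$ b b N d  input=d b b $  — match d
step 7: stack=$ b b N  input=b b $  — expand N -> λ
step 8: stack=$ b b  input=b b $  — match b
step 9: stack=$ b  input=b $  — match b
Accept reached after 9 steps.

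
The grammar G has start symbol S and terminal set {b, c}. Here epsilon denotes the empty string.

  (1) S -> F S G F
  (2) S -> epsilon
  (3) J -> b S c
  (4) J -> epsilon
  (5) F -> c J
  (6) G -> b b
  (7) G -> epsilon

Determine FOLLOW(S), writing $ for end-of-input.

FIRST(J): from J->b S c we get {b}; from J->epsilon we get {epsilon}. So FIRST(J) = {epsilon, b}.
FIRST(F): from F->c J we get {c}. So FIRST(F) = {c}.
FIRST(G): from G->b b we get {b}; from G->epsilon we get {epsilon}. So FIRST(G) = {epsilon, b}.
FIRST(S): from S->F S G F we get {c}; from S->epsilon we get {epsilon}. So FIRST(S) = {epsilon, c}.
FOLLOW(S) includes $ since S is the start symbol.
FOLLOW(S): in S->F S G F, S is followed by G F with FIRST {b, c}; in J->b S c, S is followed by c with FIRST {c}. Thus FOLLOW(S) = {$, b, c}.
FOLLOW(F): in S->F S G F (occurrence 1), F is followed by S G F with FIRST {b, c}; in S->F S G F (occurrence 2), the suffix after F is empty, so FOLLOW(F) ⊇ FOLLOW(S) = {$, b, c}. Thus FOLLOW(F) = {$, b, c}.
FOLLOW(J): in F->c J, the suffix after J is empty, so FOLLOW(J) ⊇ FOLLOW(F) = {$, b, c}. Thus FOLLOW(J) = {$, b, c}.
FOLLOW(G): in S->F S G F, G is followed by F with FIRST {c}. Thus FOLLOW(G) = {c}.

{$, b, c}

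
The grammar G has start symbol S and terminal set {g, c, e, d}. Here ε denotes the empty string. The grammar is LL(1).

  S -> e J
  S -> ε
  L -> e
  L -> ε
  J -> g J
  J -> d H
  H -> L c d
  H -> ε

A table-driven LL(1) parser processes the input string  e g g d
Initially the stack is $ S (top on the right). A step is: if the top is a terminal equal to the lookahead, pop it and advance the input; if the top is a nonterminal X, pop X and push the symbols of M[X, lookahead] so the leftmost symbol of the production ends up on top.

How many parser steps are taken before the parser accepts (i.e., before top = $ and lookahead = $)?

9

     Stack  Input      Action
  1  $ S    e g g d $  expand S -> e J
  2  $ J e  e g g d $  match e
  3  $ J    g g d $    expand J -> g J
  4  $ J g  g g d $    match g
  5  $ J    g d $      expand J -> g J
  6  $ J g  g d $      match g
  7  $ J    d $        expand J -> d H
  8  $ H d  d $        match d
  9  $ H    $          expand H -> ε
Accept reached after 9 steps.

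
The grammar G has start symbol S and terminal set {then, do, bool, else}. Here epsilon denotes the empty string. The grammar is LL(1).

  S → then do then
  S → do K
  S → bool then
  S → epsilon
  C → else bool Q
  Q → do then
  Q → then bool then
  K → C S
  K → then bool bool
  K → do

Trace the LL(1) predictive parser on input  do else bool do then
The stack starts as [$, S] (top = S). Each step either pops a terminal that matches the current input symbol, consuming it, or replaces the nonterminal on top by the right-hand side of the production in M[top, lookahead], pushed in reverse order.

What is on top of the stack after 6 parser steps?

     Stack            Input                   Action
  1  $ S              do else bool do then $  expand S → do K
  2  $ K do           do else bool do then $  match do
  3  $ K              else bool do then $     expand K → C S
  4  $ S C            else bool do then $     expand C → else bool Q
  5  $ S Q bool else  else bool do then $     match else
  6  $ S Q bool       bool do then $          match bool
Stack after step 6: $ S Q (top = Q).

Q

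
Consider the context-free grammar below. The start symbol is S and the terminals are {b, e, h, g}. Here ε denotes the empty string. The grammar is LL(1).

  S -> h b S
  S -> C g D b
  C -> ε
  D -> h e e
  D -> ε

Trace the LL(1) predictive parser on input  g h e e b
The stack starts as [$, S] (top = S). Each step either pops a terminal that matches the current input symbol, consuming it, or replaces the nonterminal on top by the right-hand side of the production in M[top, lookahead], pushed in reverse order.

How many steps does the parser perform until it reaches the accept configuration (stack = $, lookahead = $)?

8

step 1: stack=$ S  input=g h e e b $  — expand S -> C g D b
step 2: stack=$ b D g C  input=g h e e b $  — expand C -> ε
step 3: stack=$ b D g  input=g h e e b $  — match g
step 4: stack=$ b D  input=h e e b $  — expand D -> h e e
step 5: stack=$ b e e h  input=h e e b $  — match h
step 6: stack=$ b e e  input=e e b $  — match e
step 7: stack=$ b e  input=e b $  — match e
step 8: stack=$ b  input=b $  — match b
Accept reached after 8 steps.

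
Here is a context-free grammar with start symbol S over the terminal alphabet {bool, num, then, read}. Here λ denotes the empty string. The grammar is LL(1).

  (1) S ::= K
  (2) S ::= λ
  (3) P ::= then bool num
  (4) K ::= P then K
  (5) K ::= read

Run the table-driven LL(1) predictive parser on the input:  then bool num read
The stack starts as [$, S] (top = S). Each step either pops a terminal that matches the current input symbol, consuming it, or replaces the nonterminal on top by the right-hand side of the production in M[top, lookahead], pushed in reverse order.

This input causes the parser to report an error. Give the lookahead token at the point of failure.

step 1: stack=$ S  input=then bool num read $  — expand S ::= K
step 2: stack=$ K  input=then bool num read $  — expand K ::= P then K
step 3: stack=$ K then P  input=then bool num read $  — expand P ::= then bool num
step 4: stack=$ K then num bool then  input=then bool num read $  — match then
step 5: stack=$ K then num bool  input=bool num read $  — match bool
step 6: stack=$ K then num  input=num read $  — match num
step 7: stack=$ K then  input=read $  — error: top is terminal then but lookahead is read

read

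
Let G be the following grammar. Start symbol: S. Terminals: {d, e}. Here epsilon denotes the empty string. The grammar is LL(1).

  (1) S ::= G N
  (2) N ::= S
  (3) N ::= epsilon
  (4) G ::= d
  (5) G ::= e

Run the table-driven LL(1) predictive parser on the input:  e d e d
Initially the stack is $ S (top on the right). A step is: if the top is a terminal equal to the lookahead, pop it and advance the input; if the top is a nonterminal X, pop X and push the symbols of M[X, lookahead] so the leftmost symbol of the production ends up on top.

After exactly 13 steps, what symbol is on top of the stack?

step 1: stack=$ S  input=e d e d $  — expand S ::= G N
step 2: stack=$ N G  input=e d e d $  — expand G ::= e
step 3: stack=$ N e  input=e d e d $  — match e
step 4: stack=$ N  input=d e d $  — expand N ::= S
step 5: stack=$ S  input=d e d $  — expand S ::= G N
step 6: stack=$ N G  input=d e d $  — expand G ::= d
step 7: stack=$ N d  input=d e d $  — match d
step 8: stack=$ N  input=e d $  — expand N ::= S
step 9: stack=$ S  input=e d $  — expand S ::= G N
step 10: stack=$ N G  input=e d $  — expand G ::= e
step 11: stack=$ N e  input=e d $  — match e
step 12: stack=$ N  input=d $  — expand N ::= S
step 13: stack=$ S  input=d $  — expand S ::= G N
Stack after step 13: $ N G (top = G).

G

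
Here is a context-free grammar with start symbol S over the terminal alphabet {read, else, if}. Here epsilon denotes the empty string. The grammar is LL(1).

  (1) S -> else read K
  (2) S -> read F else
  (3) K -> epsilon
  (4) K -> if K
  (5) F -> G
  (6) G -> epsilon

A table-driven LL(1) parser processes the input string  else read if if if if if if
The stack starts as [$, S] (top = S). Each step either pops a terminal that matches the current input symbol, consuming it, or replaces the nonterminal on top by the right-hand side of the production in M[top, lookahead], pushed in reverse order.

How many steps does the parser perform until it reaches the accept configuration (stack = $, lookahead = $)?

      Stack          Input                          Action
   1  $ S            else read if if if if if if $  expand S -> else read K
   2  $ K read else  else read if if if if if if $  match else
   3  $ K read       read if if if if if if $       match read
   4  $ K            if if if if if if $            expand K -> if K
   5  $ K if         if if if if if if $            match if
   6  $ K            if if if if if $               expand K -> if K
   7  $ K if         if if if if if $               match if
   8  $ K            if if if if $                  expand K -> if K
   9  $ K if         if if if if $                  match if
  10  $ K            if if if $                     expand K -> if K
  11  $ K if         if if if $                     match if
  12  $ K            if if $                        expand K -> if K
  13  $ K if         if if $                        match if
  14  $ K            if $                           expand K -> if K
  15  $ K if         if $                           match if
  16  $ K            $                              expand K -> epsilon
Accept reached after 16 steps.

16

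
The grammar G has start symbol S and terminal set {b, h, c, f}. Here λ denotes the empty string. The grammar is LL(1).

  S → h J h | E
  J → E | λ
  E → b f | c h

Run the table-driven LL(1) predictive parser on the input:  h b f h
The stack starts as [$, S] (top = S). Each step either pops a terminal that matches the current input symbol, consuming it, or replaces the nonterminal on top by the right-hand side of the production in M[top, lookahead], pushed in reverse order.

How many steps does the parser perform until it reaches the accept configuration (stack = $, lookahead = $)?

7

     Stack    Input      Action
  1  $ S      h b f h $  expand S → h J h
  2  $ h J h  h b f h $  match h
  3  $ h J    b f h $    expand J → E
  4  $ h E    b f h $    expand E → b f
  5  $ h f b  b f h $    match b
  6  $ h f    f h $      match f
  7  $ h      h $        match h
Accept reached after 7 steps.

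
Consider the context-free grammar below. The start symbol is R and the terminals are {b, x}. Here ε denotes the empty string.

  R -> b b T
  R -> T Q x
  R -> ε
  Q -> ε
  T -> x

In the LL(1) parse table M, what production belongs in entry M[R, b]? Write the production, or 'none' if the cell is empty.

R -> b b T

FIRST(Q) = {ε}
FIRST(T) = {x}
FIRST(R) = {ε, b, x}  (via T Q x)
FOLLOW(R) includes $ since R is the start symbol.
FOLLOW(R): R appears on no right-hand side. Thus FOLLOW(R) = {$}.
For R -> b b T: FIRST(b b T) = {b}, so it goes in M[R, t] for t ∈ {b}.
For R -> T Q x: FIRST(T Q x) = {x}, so it goes in M[R, t] for t ∈ {x}.
For R -> ε: FIRST(ε) = {ε}, so it goes in M[R, t] for t ∈ {}; since ε ∈ FIRST, also for every t ∈ FOLLOW(R) = {$}.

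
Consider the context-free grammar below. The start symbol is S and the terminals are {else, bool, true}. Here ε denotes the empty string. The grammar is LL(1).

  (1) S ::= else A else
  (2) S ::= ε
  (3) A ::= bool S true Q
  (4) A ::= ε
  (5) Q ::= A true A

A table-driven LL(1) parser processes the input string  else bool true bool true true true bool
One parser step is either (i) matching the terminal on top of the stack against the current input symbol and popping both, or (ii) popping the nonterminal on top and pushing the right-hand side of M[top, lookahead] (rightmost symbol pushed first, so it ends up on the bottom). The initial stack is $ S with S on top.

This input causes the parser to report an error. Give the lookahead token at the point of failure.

      Stack                        Input                                      Action
   1  $ S                          else bool true bool true true true bool $  expand S ::= else A else
   2  $ else A else                else bool true bool true true true bool $  match else
   3  $ else A                     bool true bool true true true bool $       expand A ::= bool S true Q
   4  $ else Q true S bool         bool true bool true true true bool $       match bool
   5  $ else Q true S              true bool true true true bool $            expand S ::= ε
   6  $ else Q true                true bool true true true bool $            match true
   7  $ else Q                     bool true true true bool $                 expand Q ::= A true A
   8  $ else A true A              bool true true true bool $                 expand A ::= bool S true Q
   9  $ else A true Q true S bool  bool true true true bool $                 match bool
  10  $ else A true Q true S       true true true bool $                      expand S ::= ε
  11  $ else A true Q true         true true true bool $                      match true
  12  $ else A true Q              true true bool $                           expand Q ::= A true A
  13  $ else A true A true A       true true bool $                           expand A ::= ε
  14  $ else A true A true         true true bool $                           match true
  15  $ else A true A              true bool $                                expand A ::= ε
  16  $ else A true                true bool $                                match true
  17  $ else A                     bool $                                     expand A ::= bool S true Q
  18  $ else Q true S bool         bool $                                     match bool
  19  $ else Q true S              $                                          expand S ::= ε
  20  $ else Q true                $                                          error: top is terminal true but lookahead is $

$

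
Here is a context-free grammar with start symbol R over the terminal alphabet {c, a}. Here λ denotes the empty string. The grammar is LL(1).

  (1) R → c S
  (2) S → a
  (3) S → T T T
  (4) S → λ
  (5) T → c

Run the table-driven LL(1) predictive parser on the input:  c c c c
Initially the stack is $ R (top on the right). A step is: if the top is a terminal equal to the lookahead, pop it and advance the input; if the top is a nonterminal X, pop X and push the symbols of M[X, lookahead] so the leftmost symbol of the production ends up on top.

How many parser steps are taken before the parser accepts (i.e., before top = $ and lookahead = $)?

step 1: stack=$ R  input=c c c c $  — expand R → c S
step 2: stack=$ S c  input=c c c c $  — match c
step 3: stack=$ S  input=c c c $  — expand S → T T T
step 4: stack=$ T T T  input=c c c $  — expand T → c
step 5: stack=$ T T c  input=c c c $  — match c
step 6: stack=$ T T  input=c c $  — expand T → c
step 7: stack=$ T c  input=c c $  — match c
step 8: stack=$ T  input=c $  — expand T → c
step 9: stack=$ c  input=c $  — match c
Accept reached after 9 steps.

9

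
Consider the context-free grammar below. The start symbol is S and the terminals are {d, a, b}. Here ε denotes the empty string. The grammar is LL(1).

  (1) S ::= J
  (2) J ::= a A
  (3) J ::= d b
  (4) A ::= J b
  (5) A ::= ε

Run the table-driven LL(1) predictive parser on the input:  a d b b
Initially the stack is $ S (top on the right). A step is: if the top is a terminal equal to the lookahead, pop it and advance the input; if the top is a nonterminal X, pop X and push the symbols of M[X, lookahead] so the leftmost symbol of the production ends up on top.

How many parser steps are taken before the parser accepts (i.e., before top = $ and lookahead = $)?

     Stack    Input      Action
  1  $ S      a d b b $  expand S ::= J
  2  $ J      a d b b $  expand J ::= a A
  3  $ A a    a d b b $  match a
  4  $ A      d b b $    expand A ::= J b
  5  $ b J    d b b $    expand J ::= d b
  6  $ b b d  d b b $    match d
  7  $ b b    b b $      match b
  8  $ b      b $        match b
Accept reached after 8 steps.

8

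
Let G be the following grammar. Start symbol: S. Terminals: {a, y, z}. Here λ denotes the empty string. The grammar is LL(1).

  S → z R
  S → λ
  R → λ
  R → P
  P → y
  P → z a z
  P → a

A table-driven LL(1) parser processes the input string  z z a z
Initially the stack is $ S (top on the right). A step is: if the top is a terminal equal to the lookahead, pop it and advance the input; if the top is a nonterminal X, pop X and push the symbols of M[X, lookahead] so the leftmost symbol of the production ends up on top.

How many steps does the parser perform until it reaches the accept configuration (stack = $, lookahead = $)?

     Stack    Input      Action
  1  $ S      z z a z $  expand S → z R
  2  $ R z    z z a z $  match z
  3  $ R      z a z $    expand R → P
  4  $ P      z a z $    expand P → z a z
  5  $ z a z  z a z $    match z
  6  $ z a    a z $      match a
  7  $ z      z $        match z
Accept reached after 7 steps.

7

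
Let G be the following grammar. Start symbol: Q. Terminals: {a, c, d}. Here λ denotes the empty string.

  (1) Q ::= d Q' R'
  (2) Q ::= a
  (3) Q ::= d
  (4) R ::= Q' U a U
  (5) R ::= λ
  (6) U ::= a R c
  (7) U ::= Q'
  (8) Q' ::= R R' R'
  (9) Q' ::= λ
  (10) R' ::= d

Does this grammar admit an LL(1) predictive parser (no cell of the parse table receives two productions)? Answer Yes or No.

FIRST(Q) = {a, d}
FIRST(R) = {λ, a, d}
FIRST(U) = {λ, a, d}
FIRST(Q') = {λ, a, d}
FIRST(R') = {d}
FOLLOW(Q) = {$}
FOLLOW(R) = {c, d}
FOLLOW(U) = {a, c, d}
FOLLOW(Q') = {a, c, d}
FOLLOW(R') = {$, a, c, d}
Cell M[Q, d] receives both Q ::= d Q' R' and Q ::= d — the grammar is not LL(1).

No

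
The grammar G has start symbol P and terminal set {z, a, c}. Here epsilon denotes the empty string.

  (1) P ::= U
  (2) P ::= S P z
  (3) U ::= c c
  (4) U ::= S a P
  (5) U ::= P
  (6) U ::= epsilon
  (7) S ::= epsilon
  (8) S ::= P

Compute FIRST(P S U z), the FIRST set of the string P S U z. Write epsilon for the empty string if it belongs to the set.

{a, c, z}

FIRST(P) = {epsilon, a, c, z}  (via U, S P z)
FIRST(S) = {epsilon, a, c, z}  (via P)
FIRST(U) = {epsilon, a, c, z}  (via S a P, P)
FIRST(P S U z): take FIRST of each symbol in turn, carrying on past any symbol whose FIRST contains epsilon; result {a, c, z}.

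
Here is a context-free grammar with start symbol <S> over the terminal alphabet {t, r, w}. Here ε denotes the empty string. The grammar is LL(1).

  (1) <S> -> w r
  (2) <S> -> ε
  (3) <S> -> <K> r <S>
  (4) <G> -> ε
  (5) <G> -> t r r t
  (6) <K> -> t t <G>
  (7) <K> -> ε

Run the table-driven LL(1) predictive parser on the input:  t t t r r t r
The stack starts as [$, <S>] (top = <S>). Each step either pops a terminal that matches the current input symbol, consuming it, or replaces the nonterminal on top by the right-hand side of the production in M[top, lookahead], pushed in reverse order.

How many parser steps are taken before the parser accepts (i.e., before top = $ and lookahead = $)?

11

step 1: stack=$ <S>  input=t t t r r t r $  — expand <S> -> <K> r <S>
step 2: stack=$ <S> r <K>  input=t t t r r t r $  — expand <K> -> t t <G>
step 3: stack=$ <S> r <G> t t  input=t t t r r t r $  — match t
step 4: stack=$ <S> r <G> t  input=t t r r t r $  — match t
step 5: stack=$ <S> r <G>  input=t r r t r $  — expand <G> -> t r r t
step 6: stack=$ <S> r t r r t  input=t r r t r $  — match t
step 7: stack=$ <S> r t r r  input=r r t r $  — match r
step 8: stack=$ <S> r t r  input=r t r $  — match r
step 9: stack=$ <S> r t  input=t r $  — match t
step 10: stack=$ <S> r  input=r $  — match r
step 11: stack=$ <S>  input=$  — expand <S> -> ε
Accept reached after 11 steps.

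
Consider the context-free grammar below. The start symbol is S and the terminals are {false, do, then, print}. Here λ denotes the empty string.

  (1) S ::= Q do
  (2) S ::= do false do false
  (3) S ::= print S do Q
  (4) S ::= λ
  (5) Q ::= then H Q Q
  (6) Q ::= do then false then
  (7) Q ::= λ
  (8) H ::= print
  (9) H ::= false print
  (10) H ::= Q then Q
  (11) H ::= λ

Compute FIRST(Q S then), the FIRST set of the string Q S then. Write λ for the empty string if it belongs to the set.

{do, print, then}

FIRST(Q) = {λ, do, then}
FIRST(S) = {λ, do, print, then}  (via Q do)
FIRST(H) = {λ, do, false, print, then}  (via Q then Q)
FIRST(Q S then): take FIRST of each symbol in turn, carrying on past any symbol whose FIRST contains λ; result {do, print, then}.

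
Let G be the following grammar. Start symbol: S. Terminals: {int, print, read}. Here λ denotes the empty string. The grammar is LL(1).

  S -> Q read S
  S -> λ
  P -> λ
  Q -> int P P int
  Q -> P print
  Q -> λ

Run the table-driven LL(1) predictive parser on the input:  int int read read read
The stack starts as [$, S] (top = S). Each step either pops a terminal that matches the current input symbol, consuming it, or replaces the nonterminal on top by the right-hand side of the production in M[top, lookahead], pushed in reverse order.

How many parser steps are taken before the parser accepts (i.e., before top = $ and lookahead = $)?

14

      Stack                 Input                     Action
   1  $ S                   int int read read read $  expand S -> Q read S
   2  $ S read Q            int int read read read $  expand Q -> int P P int
   3  $ S read int P P int  int int read read read $  match int
   4  $ S read int P P      int read read read $      expand P -> λ
   5  $ S read int P        int read read read $      expand P -> λ
   6  $ S read int          int read read read $      match int
   7  $ S read              read read read $          match read
   8  $ S                   read read $               expand S -> Q read S
   9  $ S read Q            read read $               expand Q -> λ
  10  $ S read              read read $               match read
  11  $ S                   read $                    expand S -> Q read S
  12  $ S read Q            read $                    expand Q -> λ
  13  $ S read              read $                    match read
  14  $ S                   $                         expand S -> λ
Accept reached after 14 steps.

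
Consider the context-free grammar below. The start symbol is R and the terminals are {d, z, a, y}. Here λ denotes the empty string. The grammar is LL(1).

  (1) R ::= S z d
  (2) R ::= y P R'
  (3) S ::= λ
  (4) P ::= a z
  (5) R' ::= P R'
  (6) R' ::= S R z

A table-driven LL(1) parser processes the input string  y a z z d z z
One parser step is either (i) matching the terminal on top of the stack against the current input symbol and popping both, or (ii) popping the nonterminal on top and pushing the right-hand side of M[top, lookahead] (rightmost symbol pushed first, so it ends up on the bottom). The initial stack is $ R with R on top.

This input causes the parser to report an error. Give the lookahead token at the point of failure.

step 1: stack=$ R  input=y a z z d z z $  — expand R ::= y P R'
step 2: stack=$ R' P y  input=y a z z d z z $  — match y
step 3: stack=$ R' P  input=a z z d z z $  — expand P ::= a z
step 4: stack=$ R' z a  input=a z z d z z $  — match a
step 5: stack=$ R' z  input=z z d z z $  — match z
step 6: stack=$ R'  input=z d z z $  — expand R' ::= S R z
step 7: stack=$ z R S  input=z d z z $  — expand S ::= λ
step 8: stack=$ z R  input=z d z z $  — expand R ::= S z d
step 9: stack=$ z d z S  input=z d z z $  — expand S ::= λ
step 10: stack=$ z d z  input=z d z z $  — match z
step 11: stack=$ z d  input=d z z $  — match d
step 12: stack=$ z  input=z z $  — match z
step 13: stack=$  input=z $  — error: stack empty but input remains

z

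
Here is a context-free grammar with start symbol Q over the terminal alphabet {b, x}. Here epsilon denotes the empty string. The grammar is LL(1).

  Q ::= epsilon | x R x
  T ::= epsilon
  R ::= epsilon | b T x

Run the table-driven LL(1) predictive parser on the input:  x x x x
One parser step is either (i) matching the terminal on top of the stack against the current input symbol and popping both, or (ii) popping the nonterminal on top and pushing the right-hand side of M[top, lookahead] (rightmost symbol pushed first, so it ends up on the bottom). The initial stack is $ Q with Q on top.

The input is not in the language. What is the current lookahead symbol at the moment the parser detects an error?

x

     Stack    Input      Action
  1  $ Q      x x x x $  expand Q ::= x R x
  2  $ x R x  x x x x $  match x
  3  $ x R    x x x $    expand R ::= epsilon
  4  $ x      x x x $    match x
  5  $        x x $      error: stack empty but input remains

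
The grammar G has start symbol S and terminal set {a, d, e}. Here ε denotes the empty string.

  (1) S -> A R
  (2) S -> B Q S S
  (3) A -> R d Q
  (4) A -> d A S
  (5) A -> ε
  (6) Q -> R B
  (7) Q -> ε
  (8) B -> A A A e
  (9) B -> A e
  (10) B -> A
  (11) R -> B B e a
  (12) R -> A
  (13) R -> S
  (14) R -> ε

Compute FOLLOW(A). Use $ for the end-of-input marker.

{$, d, e}

FIRST(S) = {ε, d, e}  (via A R, B Q S S)
FIRST(A) = {ε, d, e}  (via R d Q)
FIRST(B) = {ε, d, e}  (via A A A e, A e, A)
FIRST(R) = {ε, d, e}  (via B B e a, A, S)
FIRST(Q) = {ε, d, e}  (via R B)
FOLLOW(S) includes $ since S is the start symbol.
FOLLOW(S): in S->B Q S S (occurrence 1), S is followed by S with FIRST {ε, d, e}; in S->B Q S S (occurrence 1), the suffix after S is nullable (adds nothing new); in S->B Q S S (occurrence 2), the suffix after S is empty (adds nothing new); in A->d A S, the suffix after S is empty, so FOLLOW(S) ⊇ FOLLOW(A) = {$, d, e}; in R->S, the suffix after S is empty, so FOLLOW(S) ⊇ FOLLOW(R) = {$, d, e}. Thus FOLLOW(S) = {$, d, e}.
FOLLOW(A): in S->A R, A is followed by R with FIRST {ε, d, e}; in S->A R, the suffix after A is nullable, so FOLLOW(A) ⊇ FOLLOW(S) = {$, d, e}; in A->d A S, A is followed by S with FIRST {ε, d, e}; in A->d A S, the suffix after A is nullable (adds nothing new); in B->A A A e (occurrence 1), A is followed by A A e with FIRST {d, e}; in B->A A A e (occurrence 2), A is followed by A e with FIRST {d, e}; in B->A A A e (occurrence 3), A is followed by e with FIRST {e}; in B->A e, A is followed by e with FIRST {e}; in B->A, the suffix after A is empty, so FOLLOW(A) ⊇ FOLLOW(B) = {$, d, e}; in R->A, the suffix after A is empty, so FOLLOW(A) ⊇ FOLLOW(R) = {$, d, e}. Thus FOLLOW(A) = {$, d, e}.
FOLLOW(Q): in S->B Q S S, Q is followed by S S with FIRST {ε, d, e}; in S->B Q S S, the suffix after Q is nullable, so FOLLOW(Q) ⊇ FOLLOW(S) = {$, d, e}; in A->R d Q, the suffix after Q is empty, so FOLLOW(Q) ⊇ FOLLOW(A) = {$, d, e}. Thus FOLLOW(Q) = {$, d, e}.
FOLLOW(B): in S->B Q S S, B is followed by Q S S with FIRST {ε, d, e}; in S->B Q S S, the suffix after B is nullable, so FOLLOW(B) ⊇ FOLLOW(S) = {$, d, e}; in Q->R B, the suffix after B is empty, so FOLLOW(B) ⊇ FOLLOW(Q) = {$, d, e}; in R->B B e a (occurrence 1), B is followed by B e a with FIRST {d, e}; in R->B B e a (occurrence 2), B is followed by e a with FIRST {e}. Thus FOLLOW(B) = {$, d, e}.
FOLLOW(R): in S->A R, the suffix after R is empty, so FOLLOW(R) ⊇ FOLLOW(S) = {$, d, e}; in A->R d Q, R is followed by d Q with FIRST {d}; in Q->R B, R is followed by B with FIRST {ε, d, e}; in Q->R B, the suffix after R is nullable, so FOLLOW(R) ⊇ FOLLOW(Q) = {$, d, e}. Thus FOLLOW(R) = {$, d, e}.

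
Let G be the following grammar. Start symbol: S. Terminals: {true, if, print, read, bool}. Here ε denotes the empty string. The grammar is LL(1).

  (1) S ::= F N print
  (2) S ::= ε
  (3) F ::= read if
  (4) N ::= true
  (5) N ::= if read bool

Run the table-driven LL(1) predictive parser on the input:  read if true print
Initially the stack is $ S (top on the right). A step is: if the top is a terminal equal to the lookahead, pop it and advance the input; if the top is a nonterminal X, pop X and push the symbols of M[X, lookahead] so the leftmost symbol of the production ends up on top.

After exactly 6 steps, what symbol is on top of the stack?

     Stack              Input                 Action
  1  $ S                read if true print $  expand S ::= F N print
  2  $ print N F        read if true print $  expand F ::= read if
  3  $ print N if read  read if true print $  match read
  4  $ print N if       if true print $       match if
  5  $ print N          true print $          expand N ::= true
  6  $ print true       true print $          match true
Stack after step 6: $ print (top = print).

print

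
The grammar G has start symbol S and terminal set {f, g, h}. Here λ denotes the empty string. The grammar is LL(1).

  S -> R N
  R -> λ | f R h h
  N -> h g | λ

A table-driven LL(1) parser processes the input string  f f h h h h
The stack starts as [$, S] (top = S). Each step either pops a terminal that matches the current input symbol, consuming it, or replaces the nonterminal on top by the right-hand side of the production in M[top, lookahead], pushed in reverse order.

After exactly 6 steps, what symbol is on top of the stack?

h

     Stack            Input          Action
  1  $ S              f f h h h h $  expand S -> R N
  2  $ N R            f f h h h h $  expand R -> f R h h
  3  $ N h h R f      f f h h h h $  match f
  4  $ N h h R        f h h h h $    expand R -> f R h h
  5  $ N h h h h R f  f h h h h $    match f
  6  $ N h h h h R    h h h h $      expand R -> λ
Stack after step 6: $ N h h h h (top = h).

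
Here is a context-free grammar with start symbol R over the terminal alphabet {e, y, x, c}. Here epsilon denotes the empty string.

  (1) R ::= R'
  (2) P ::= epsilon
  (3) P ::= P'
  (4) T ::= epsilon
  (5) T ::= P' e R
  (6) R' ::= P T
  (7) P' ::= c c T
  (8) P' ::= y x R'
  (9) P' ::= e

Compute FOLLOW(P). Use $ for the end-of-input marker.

FIRST(P'): from P'::=c c T we get {c}; from P'::=y x R' we get {y}; from P'::=e we get {e}. So FIRST(P') = {c, e, y}.
FIRST(P): from P::=epsilon we get {epsilon}; from P::=P' we get {c, e, y}. So FIRST(P) = {epsilon, c, e, y}.
FIRST(T): from T::=epsilon we get {epsilon}; from T::=P' e R we get {c, e, y}. So FIRST(T) = {epsilon, c, e, y}.
FIRST(R'): from R'::=P T we get {epsilon, c, e, y}. So FIRST(R') = {epsilon, c, e, y}.
FIRST(R): from R::=R' we get {epsilon, c, e, y}. So FIRST(R) = {epsilon, c, e, y}.
FOLLOW(R) includes $ since R is the start symbol.
FOLLOW(R): in T::=P' e R, the suffix after R is empty, so FOLLOW(R) ⊇ FOLLOW(T) = {$, c, e, y}. Thus FOLLOW(R) = {$, c, e, y}.
FOLLOW(P): in R'::=P T, P is followed by T with FIRST {epsilon, c, e, y}; in R'::=P T, the suffix after P is nullable, so FOLLOW(P) ⊇ FOLLOW(R') = {$, c, e, y}. Thus FOLLOW(P) = {$, c, e, y}.
FOLLOW(P'): in P::=P', the suffix after P' is empty, so FOLLOW(P') ⊇ FOLLOW(P) = {$, c, e, y}; in T::=P' e R, P' is followed by e R with FIRST {e}. Thus FOLLOW(P') = {$, c, e, y}.
FOLLOW(R'): in R::=R', the suffix after R' is empty, so FOLLOW(R') ⊇ FOLLOW(R) = {$, c, e, y}; in P'::=y x R', the suffix after R' is empty, so FOLLOW(R') ⊇ FOLLOW(P') = {$, c, e, y}. Thus FOLLOW(R') = {$, c, e, y}.
FOLLOW(T): in R'::=P T, the suffix after T is empty, so FOLLOW(T) ⊇ FOLLOW(R') = {$, c, e, y}; in P'::=c c T, the suffix after T is empty, so FOLLOW(T) ⊇ FOLLOW(P') = {$, c, e, y}. Thus FOLLOW(T) = {$, c, e, y}.

{$, c, e, y}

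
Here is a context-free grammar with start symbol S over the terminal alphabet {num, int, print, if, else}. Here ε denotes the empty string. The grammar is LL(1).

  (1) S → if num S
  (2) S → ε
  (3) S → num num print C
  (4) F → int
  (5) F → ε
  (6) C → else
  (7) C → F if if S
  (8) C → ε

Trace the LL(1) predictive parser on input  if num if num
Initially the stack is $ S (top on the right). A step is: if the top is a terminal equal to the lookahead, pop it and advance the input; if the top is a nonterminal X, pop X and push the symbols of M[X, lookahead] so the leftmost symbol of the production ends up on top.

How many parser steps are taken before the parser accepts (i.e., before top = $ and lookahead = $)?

step 1: stack=$ S  input=if num if num $  — expand S → if num S
step 2: stack=$ S num if  input=if num if num $  — match if
step 3: stack=$ S num  input=num if num $  — match num
step 4: stack=$ S  input=if num $  — expand S → if num S
step 5: stack=$ S num if  input=if num $  — match if
step 6: stack=$ S num  input=num $  — match num
step 7: stack=$ S  input=$  — expand S → ε
Accept reached after 7 steps.

7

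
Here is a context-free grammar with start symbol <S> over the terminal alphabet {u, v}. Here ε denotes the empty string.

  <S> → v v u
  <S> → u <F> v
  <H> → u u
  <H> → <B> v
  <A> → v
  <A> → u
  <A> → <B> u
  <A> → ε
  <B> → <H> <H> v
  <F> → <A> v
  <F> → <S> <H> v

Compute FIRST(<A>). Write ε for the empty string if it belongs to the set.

FIRST(<S>) = {u, v}
FIRST(<H>) = {u}  (via <B> v)
FIRST(<B>) = {u}  (via <H> <H> v)
FIRST(<A>) = {ε, u, v}  (via <B> u)
FIRST(<F>) = {u, v}  (via <A> v, <S> <H> v)

{ε, u, v}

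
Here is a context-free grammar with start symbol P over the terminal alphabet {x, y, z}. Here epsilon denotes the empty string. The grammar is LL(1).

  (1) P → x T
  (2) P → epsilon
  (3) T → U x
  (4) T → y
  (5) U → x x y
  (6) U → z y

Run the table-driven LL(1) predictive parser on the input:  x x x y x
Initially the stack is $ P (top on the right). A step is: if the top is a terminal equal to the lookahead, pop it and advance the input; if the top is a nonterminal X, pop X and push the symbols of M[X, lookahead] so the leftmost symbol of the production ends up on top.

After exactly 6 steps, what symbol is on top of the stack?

y

     Stack      Input        Action
  1  $ P        x x x y x $  expand P → x T
  2  $ T x      x x x y x $  match x
  3  $ T        x x y x $    expand T → U x
  4  $ x U      x x y x $    expand U → x x y
  5  $ x y x x  x x y x $    match x
  6  $ x y x    x y x $      match x
Stack after step 6: $ x y (top = y).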